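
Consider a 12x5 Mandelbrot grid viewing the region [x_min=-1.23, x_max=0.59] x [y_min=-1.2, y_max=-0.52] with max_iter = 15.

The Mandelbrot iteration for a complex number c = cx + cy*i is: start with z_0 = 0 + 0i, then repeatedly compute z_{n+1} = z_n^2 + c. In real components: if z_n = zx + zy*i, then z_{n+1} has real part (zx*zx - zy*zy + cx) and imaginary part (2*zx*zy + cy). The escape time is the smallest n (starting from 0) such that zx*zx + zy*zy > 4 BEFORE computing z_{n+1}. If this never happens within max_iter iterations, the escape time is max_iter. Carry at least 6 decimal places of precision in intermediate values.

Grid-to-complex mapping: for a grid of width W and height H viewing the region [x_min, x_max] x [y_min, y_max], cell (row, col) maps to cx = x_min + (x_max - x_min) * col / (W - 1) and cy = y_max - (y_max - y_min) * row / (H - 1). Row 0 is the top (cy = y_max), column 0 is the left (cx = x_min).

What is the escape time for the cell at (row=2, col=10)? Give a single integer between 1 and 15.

z_0 = 0 + 0i, c = 0.4245 + -0.8600i
Iter 1: z = 0.4245 + -0.8600i, |z|^2 = 0.9198
Iter 2: z = -0.1348 + -1.5902i, |z|^2 = 2.5470
Iter 3: z = -2.0861 + -0.4312i, |z|^2 = 4.5377
Escaped at iteration 3

Answer: 3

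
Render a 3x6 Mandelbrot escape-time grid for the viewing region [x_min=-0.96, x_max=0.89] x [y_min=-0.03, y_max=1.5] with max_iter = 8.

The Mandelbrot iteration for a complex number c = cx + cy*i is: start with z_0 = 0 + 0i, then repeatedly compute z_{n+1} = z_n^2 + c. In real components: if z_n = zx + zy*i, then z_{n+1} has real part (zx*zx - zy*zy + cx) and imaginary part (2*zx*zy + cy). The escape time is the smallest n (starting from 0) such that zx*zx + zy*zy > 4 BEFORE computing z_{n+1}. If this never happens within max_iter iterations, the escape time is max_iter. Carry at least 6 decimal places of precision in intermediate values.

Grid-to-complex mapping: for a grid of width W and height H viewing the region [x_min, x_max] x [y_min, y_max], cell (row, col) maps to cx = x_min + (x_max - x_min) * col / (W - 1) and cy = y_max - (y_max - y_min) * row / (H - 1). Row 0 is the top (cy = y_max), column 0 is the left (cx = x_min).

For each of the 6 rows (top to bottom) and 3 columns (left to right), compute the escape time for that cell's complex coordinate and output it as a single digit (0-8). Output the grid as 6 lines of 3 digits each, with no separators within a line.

Answer: 222
332
382
582
883
883

Derivation:
(row=0, col=0): c = -0.9600 + 1.5000i → escape time 2
(row=0, col=1): c = -0.0350 + 1.5000i → escape time 2
(row=0, col=2): c = 0.8900 + 1.5000i → escape time 2
(row=1, col=0): c = -0.9600 + 1.1940i → escape time 3
(row=1, col=1): c = -0.0350 + 1.1940i → escape time 3
(row=1, col=2): c = 0.8900 + 1.1940i → escape time 2
(row=2, col=0): c = -0.9600 + 0.8880i → escape time 3
(row=2, col=1): c = -0.0350 + 0.8880i → escape time 8
(row=2, col=2): c = 0.8900 + 0.8880i → escape time 2
(row=3, col=0): c = -0.9600 + 0.5820i → escape time 5
(row=3, col=1): c = -0.0350 + 0.5820i → escape time 8
(row=3, col=2): c = 0.8900 + 0.5820i → escape time 2
(row=4, col=0): c = -0.9600 + 0.2760i → escape time 8
(row=4, col=1): c = -0.0350 + 0.2760i → escape time 8
(row=4, col=2): c = 0.8900 + 0.2760i → escape time 3
(row=5, col=0): c = -0.9600 + -0.0300i → escape time 8
(row=5, col=1): c = -0.0350 + -0.0300i → escape time 8
(row=5, col=2): c = 0.8900 + -0.0300i → escape time 3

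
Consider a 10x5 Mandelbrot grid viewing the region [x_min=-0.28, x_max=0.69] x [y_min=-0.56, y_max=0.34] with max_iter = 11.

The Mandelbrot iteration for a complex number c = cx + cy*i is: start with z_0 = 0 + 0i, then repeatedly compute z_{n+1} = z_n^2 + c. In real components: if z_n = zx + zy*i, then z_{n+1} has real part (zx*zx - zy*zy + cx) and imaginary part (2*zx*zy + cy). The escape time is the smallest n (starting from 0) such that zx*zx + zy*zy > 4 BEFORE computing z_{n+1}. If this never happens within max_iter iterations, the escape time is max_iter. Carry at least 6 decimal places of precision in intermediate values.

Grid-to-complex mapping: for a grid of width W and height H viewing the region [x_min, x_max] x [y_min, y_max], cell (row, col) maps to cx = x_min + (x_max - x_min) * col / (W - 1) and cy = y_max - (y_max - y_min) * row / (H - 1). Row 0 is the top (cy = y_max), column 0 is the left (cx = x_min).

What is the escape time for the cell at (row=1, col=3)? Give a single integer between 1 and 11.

Answer: 11

Derivation:
z_0 = 0 + 0i, c = 0.0433 + 0.1150i
Iter 1: z = 0.0433 + 0.1150i, |z|^2 = 0.0151
Iter 2: z = 0.0320 + 0.1250i, |z|^2 = 0.0166
Iter 3: z = 0.0287 + 0.1230i, |z|^2 = 0.0160
Iter 4: z = 0.0290 + 0.1221i, |z|^2 = 0.0157
Iter 5: z = 0.0293 + 0.1221i, |z|^2 = 0.0158
Iter 6: z = 0.0293 + 0.1221i, |z|^2 = 0.0158
Iter 7: z = 0.0293 + 0.1222i, |z|^2 = 0.0158
Iter 8: z = 0.0293 + 0.1222i, |z|^2 = 0.0158
Iter 9: z = 0.0293 + 0.1222i, |z|^2 = 0.0158
Iter 10: z = 0.0293 + 0.1222i, |z|^2 = 0.0158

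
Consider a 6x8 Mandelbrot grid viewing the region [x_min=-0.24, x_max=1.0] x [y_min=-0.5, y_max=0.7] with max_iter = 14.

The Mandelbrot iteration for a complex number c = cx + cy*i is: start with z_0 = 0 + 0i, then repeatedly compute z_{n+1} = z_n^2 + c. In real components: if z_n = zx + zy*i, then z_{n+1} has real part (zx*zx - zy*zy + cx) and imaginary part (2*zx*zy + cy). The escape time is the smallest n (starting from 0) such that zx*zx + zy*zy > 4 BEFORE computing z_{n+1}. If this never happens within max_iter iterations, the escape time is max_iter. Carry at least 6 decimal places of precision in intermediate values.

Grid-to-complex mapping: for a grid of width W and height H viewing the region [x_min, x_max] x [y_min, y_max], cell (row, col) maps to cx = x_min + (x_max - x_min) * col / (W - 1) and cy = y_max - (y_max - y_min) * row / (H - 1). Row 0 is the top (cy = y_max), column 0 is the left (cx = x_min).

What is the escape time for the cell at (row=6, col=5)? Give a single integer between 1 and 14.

Answer: 2

Derivation:
z_0 = 0 + 0i, c = 1.0000 + -0.3286i
Iter 1: z = 1.0000 + -0.3286i, |z|^2 = 1.1080
Iter 2: z = 1.8920 + -0.9857i, |z|^2 = 4.5515
Escaped at iteration 2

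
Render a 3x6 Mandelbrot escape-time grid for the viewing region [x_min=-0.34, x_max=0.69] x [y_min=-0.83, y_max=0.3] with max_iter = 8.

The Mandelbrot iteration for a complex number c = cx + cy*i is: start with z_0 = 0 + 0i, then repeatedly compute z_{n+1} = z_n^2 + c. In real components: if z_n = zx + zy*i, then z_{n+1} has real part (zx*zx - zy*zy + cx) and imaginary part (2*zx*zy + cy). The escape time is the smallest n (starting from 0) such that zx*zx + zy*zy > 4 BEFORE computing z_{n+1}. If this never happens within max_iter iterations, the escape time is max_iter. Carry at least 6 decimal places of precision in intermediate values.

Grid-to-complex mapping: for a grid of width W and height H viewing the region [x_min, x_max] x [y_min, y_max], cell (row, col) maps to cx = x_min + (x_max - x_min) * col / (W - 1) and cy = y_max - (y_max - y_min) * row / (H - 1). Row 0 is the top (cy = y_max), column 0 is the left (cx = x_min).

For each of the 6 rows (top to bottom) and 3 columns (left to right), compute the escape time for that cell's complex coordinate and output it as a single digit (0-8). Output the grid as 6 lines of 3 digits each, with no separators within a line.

Answer: 883
883
883
883
883
752

Derivation:
(row=0, col=0): c = -0.3400 + 0.3000i → escape time 8
(row=0, col=1): c = 0.1750 + 0.3000i → escape time 8
(row=0, col=2): c = 0.6900 + 0.3000i → escape time 3
(row=1, col=0): c = -0.3400 + 0.0740i → escape time 8
(row=1, col=1): c = 0.1750 + 0.0740i → escape time 8
(row=1, col=2): c = 0.6900 + 0.0740i → escape time 3
(row=2, col=0): c = -0.3400 + -0.1520i → escape time 8
(row=2, col=1): c = 0.1750 + -0.1520i → escape time 8
(row=2, col=2): c = 0.6900 + -0.1520i → escape time 3
(row=3, col=0): c = -0.3400 + -0.3780i → escape time 8
(row=3, col=1): c = 0.1750 + -0.3780i → escape time 8
(row=3, col=2): c = 0.6900 + -0.3780i → escape time 3
(row=4, col=0): c = -0.3400 + -0.6040i → escape time 8
(row=4, col=1): c = 0.1750 + -0.6040i → escape time 8
(row=4, col=2): c = 0.6900 + -0.6040i → escape time 3
(row=5, col=0): c = -0.3400 + -0.8300i → escape time 7
(row=5, col=1): c = 0.1750 + -0.8300i → escape time 5
(row=5, col=2): c = 0.6900 + -0.8300i → escape time 2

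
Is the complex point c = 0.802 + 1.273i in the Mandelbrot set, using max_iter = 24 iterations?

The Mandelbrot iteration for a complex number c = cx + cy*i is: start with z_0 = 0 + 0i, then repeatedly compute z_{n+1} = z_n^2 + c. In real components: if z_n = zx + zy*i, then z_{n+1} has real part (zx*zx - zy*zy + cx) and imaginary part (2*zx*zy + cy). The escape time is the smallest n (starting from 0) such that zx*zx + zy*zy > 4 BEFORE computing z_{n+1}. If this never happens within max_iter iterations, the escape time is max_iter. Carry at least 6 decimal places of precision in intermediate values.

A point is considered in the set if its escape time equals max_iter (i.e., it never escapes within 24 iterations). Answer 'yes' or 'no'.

Answer: no

Derivation:
z_0 = 0 + 0i, c = 0.8020 + 1.2730i
Iter 1: z = 0.8020 + 1.2730i, |z|^2 = 2.2637
Iter 2: z = -0.1753 + 3.3149i, |z|^2 = 11.0192
Escaped at iteration 2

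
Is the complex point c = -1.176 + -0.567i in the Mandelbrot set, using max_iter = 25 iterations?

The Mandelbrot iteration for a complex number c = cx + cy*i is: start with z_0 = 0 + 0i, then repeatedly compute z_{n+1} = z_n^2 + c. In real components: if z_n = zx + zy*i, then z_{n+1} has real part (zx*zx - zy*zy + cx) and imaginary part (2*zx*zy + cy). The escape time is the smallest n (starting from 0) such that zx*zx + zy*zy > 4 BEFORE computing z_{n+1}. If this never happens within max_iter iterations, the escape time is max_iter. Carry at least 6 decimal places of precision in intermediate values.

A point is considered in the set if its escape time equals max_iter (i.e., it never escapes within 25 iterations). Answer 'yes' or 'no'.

z_0 = 0 + 0i, c = -1.1760 + -0.5670i
Iter 1: z = -1.1760 + -0.5670i, |z|^2 = 1.7045
Iter 2: z = -0.1145 + 0.7666i, |z|^2 = 0.6008
Iter 3: z = -1.7505 + -0.7426i, |z|^2 = 3.6158
Iter 4: z = 1.3370 + 2.0328i, |z|^2 = 5.9197
Escaped at iteration 4

Answer: no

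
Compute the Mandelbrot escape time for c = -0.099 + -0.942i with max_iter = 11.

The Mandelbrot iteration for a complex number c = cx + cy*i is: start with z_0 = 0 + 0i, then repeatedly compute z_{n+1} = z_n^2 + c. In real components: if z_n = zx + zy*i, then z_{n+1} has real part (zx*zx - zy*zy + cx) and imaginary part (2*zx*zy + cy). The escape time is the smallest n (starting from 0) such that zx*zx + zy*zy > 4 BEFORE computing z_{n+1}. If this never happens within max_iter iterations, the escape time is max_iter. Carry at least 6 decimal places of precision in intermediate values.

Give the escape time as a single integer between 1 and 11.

z_0 = 0 + 0i, c = -0.0990 + -0.9420i
Iter 1: z = -0.0990 + -0.9420i, |z|^2 = 0.8972
Iter 2: z = -0.9766 + -0.7555i, |z|^2 = 1.5244
Iter 3: z = 0.2839 + 0.5336i, |z|^2 = 0.3653
Iter 4: z = -0.3031 + -0.6390i, |z|^2 = 0.5002
Iter 5: z = -0.4155 + -0.5547i, |z|^2 = 0.4803
Iter 6: z = -0.2340 + -0.4811i, |z|^2 = 0.2862
Iter 7: z = -0.2757 + -0.7169i, |z|^2 = 0.5899
Iter 8: z = -0.5369 + -0.5468i, |z|^2 = 0.5872
Iter 9: z = -0.1097 + -0.3549i, |z|^2 = 0.1380
Iter 10: z = -0.2129 + -0.8641i, |z|^2 = 0.7921

Answer: 11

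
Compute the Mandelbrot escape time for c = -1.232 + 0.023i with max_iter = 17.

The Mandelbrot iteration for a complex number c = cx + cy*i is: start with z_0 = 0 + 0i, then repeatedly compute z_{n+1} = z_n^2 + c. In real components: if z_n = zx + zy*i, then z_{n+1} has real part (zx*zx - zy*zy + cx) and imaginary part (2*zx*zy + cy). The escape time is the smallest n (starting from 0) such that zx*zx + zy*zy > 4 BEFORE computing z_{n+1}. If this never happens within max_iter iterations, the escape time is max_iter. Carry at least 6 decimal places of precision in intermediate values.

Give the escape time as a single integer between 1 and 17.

Answer: 17

Derivation:
z_0 = 0 + 0i, c = -1.2320 + 0.0230i
Iter 1: z = -1.2320 + 0.0230i, |z|^2 = 1.5184
Iter 2: z = 0.2853 + -0.0337i, |z|^2 = 0.0825
Iter 3: z = -1.1517 + 0.0038i, |z|^2 = 1.3265
Iter 4: z = 0.0945 + 0.0143i, |z|^2 = 0.0091
Iter 5: z = -1.2233 + 0.0257i, |z|^2 = 1.4971
Iter 6: z = 0.2637 + -0.0399i, |z|^2 = 0.0711
Iter 7: z = -1.1640 + 0.0020i, |z|^2 = 1.3550
Iter 8: z = 0.1230 + 0.0184i, |z|^2 = 0.0155
Iter 9: z = -1.2172 + 0.0275i, |z|^2 = 1.4824
Iter 10: z = 0.2489 + -0.0440i, |z|^2 = 0.0639
Iter 11: z = -1.1720 + 0.0011i, |z|^2 = 1.3736
Iter 12: z = 0.1416 + 0.0204i, |z|^2 = 0.0205
Iter 13: z = -1.2124 + 0.0288i, |z|^2 = 1.4707
Iter 14: z = 0.2370 + -0.0468i, |z|^2 = 0.0584
Iter 15: z = -1.1780 + 0.0008i, |z|^2 = 1.3877
Iter 16: z = 0.1557 + 0.0211i, |z|^2 = 0.0247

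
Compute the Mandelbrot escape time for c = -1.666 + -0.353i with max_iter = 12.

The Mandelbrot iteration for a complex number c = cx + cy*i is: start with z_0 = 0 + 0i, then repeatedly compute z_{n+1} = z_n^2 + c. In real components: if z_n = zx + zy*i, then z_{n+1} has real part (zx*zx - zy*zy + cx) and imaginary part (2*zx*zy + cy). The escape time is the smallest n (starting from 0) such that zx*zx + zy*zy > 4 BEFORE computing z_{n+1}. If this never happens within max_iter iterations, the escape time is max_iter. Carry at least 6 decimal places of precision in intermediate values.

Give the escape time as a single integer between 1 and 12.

z_0 = 0 + 0i, c = -1.6660 + -0.3530i
Iter 1: z = -1.6660 + -0.3530i, |z|^2 = 2.9002
Iter 2: z = 0.9849 + 0.8232i, |z|^2 = 1.6478
Iter 3: z = -1.3735 + 1.2686i, |z|^2 = 3.4960
Iter 4: z = -1.3888 + -3.8379i, |z|^2 = 16.6586
Escaped at iteration 4

Answer: 4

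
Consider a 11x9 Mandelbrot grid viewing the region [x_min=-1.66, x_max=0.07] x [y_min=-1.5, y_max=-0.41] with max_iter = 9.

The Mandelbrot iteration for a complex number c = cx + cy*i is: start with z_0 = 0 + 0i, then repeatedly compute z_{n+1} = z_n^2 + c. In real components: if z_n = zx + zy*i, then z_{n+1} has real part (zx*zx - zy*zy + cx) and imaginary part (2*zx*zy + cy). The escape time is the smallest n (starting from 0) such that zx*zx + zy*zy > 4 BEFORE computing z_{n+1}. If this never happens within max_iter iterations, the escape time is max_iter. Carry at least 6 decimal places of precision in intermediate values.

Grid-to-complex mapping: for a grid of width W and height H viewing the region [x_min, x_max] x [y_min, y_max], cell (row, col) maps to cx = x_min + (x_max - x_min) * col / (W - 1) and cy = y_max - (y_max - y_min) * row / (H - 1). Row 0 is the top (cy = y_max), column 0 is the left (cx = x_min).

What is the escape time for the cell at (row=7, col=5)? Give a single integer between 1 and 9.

Answer: 2

Derivation:
z_0 = 0 + 0i, c = -0.7950 + -1.3638i
Iter 1: z = -0.7950 + -1.3638i, |z|^2 = 2.4918
Iter 2: z = -2.0228 + 0.8046i, |z|^2 = 4.7391
Escaped at iteration 2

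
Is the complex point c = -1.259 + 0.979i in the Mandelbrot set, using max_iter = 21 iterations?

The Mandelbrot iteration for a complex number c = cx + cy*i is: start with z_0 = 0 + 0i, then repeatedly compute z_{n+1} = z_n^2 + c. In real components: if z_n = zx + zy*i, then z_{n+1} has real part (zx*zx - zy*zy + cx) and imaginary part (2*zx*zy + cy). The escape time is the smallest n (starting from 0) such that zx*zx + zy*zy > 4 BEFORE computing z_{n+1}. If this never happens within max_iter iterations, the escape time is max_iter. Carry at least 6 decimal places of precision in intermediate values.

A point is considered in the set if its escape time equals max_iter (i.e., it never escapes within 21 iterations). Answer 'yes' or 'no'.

z_0 = 0 + 0i, c = -1.2590 + 0.9790i
Iter 1: z = -1.2590 + 0.9790i, |z|^2 = 2.5435
Iter 2: z = -0.6324 + -1.4861i, |z|^2 = 2.6084
Iter 3: z = -3.0677 + 2.8585i, |z|^2 = 17.5818
Escaped at iteration 3

Answer: no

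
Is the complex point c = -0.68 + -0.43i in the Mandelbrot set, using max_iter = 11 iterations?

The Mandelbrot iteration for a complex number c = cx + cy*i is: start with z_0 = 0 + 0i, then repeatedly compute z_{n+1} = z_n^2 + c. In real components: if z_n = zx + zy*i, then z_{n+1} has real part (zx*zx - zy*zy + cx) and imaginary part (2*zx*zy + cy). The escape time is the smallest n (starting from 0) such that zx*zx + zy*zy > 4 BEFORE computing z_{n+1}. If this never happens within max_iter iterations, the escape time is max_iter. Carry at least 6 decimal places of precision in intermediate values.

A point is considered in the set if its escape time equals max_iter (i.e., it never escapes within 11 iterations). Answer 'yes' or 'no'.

z_0 = 0 + 0i, c = -0.6800 + -0.4300i
Iter 1: z = -0.6800 + -0.4300i, |z|^2 = 0.6473
Iter 2: z = -0.4025 + 0.1548i, |z|^2 = 0.1860
Iter 3: z = -0.5420 + -0.5546i, |z|^2 = 0.6013
Iter 4: z = -0.6939 + 0.1712i, |z|^2 = 0.5108
Iter 5: z = -0.2278 + -0.6675i, |z|^2 = 0.4975
Iter 6: z = -1.0737 + -0.1258i, |z|^2 = 1.1686
Iter 7: z = 0.4569 + -0.1598i, |z|^2 = 0.2343
Iter 8: z = -0.4967 + -0.5760i, |z|^2 = 0.5785
Iter 9: z = -0.7651 + 0.1422i, |z|^2 = 0.6055
Iter 10: z = -0.1149 + -0.6476i, |z|^2 = 0.4326
Did not escape in 11 iterations → in set

Answer: yes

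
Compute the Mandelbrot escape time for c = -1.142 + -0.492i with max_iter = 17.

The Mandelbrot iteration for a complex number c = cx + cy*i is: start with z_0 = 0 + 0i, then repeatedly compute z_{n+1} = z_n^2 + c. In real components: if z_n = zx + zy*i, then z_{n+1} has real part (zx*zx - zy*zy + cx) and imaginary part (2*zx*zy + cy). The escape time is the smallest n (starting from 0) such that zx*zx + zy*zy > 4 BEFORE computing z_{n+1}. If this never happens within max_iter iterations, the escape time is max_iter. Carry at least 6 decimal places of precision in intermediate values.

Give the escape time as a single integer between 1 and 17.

Answer: 5

Derivation:
z_0 = 0 + 0i, c = -1.1420 + -0.4920i
Iter 1: z = -1.1420 + -0.4920i, |z|^2 = 1.5462
Iter 2: z = -0.0799 + 0.6317i, |z|^2 = 0.4055
Iter 3: z = -1.5347 + -0.5930i, |z|^2 = 2.7069
Iter 4: z = 0.8617 + 1.3280i, |z|^2 = 2.5061
Iter 5: z = -2.1630 + 1.7967i, |z|^2 = 7.9068
Escaped at iteration 5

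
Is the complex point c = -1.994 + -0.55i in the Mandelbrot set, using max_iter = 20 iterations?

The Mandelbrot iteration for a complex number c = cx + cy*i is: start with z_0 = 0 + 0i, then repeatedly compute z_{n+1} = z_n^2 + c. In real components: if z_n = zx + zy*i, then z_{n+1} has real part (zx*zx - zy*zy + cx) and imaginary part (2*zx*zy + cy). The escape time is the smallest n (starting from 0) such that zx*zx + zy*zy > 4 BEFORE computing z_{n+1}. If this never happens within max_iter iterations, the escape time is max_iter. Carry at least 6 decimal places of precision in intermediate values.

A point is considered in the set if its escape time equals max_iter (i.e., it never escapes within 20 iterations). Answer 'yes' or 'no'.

Answer: no

Derivation:
z_0 = 0 + 0i, c = -1.9940 + -0.5500i
Iter 1: z = -1.9940 + -0.5500i, |z|^2 = 4.2785
Escaped at iteration 1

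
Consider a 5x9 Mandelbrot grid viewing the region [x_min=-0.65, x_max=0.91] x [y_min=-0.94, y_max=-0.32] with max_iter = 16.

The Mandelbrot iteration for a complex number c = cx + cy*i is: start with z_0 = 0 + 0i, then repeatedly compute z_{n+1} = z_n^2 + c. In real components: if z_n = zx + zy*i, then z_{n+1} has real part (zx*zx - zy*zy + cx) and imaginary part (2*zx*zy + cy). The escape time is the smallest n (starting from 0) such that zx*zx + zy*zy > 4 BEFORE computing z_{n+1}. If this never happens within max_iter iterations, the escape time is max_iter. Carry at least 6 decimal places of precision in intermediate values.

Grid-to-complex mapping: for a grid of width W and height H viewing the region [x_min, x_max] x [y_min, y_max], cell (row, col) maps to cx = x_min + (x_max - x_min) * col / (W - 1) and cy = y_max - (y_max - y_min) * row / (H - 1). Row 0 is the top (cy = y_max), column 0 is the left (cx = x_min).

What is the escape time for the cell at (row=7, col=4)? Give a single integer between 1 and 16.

Answer: 2

Derivation:
z_0 = 0 + 0i, c = 0.9100 + -0.8625i
Iter 1: z = 0.9100 + -0.8625i, |z|^2 = 1.5720
Iter 2: z = 0.9942 + -2.4322i, |z|^2 = 6.9043
Escaped at iteration 2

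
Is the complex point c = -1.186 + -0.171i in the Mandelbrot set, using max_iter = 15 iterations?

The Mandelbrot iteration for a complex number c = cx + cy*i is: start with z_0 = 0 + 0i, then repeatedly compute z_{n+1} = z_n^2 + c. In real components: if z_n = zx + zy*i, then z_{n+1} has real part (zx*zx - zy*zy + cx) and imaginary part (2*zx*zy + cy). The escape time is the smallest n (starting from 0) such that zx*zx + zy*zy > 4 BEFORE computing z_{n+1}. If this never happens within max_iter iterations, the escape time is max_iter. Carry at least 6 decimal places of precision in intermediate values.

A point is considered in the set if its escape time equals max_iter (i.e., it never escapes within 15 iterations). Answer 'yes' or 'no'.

z_0 = 0 + 0i, c = -1.1860 + -0.1710i
Iter 1: z = -1.1860 + -0.1710i, |z|^2 = 1.4358
Iter 2: z = 0.1914 + 0.2346i, |z|^2 = 0.0917
Iter 3: z = -1.2044 + -0.0812i, |z|^2 = 1.4572
Iter 4: z = 0.2580 + 0.0246i, |z|^2 = 0.0672
Iter 5: z = -1.1200 + -0.1583i, |z|^2 = 1.2795
Iter 6: z = 0.0434 + 0.1836i, |z|^2 = 0.0356
Iter 7: z = -1.2178 + -0.1551i, |z|^2 = 1.5071
Iter 8: z = 0.2730 + 0.2067i, |z|^2 = 0.1173
Iter 9: z = -1.1542 + -0.0581i, |z|^2 = 1.3355
Iter 10: z = 0.1427 + -0.0368i, |z|^2 = 0.0217
Iter 11: z = -1.1670 + -0.1815i, |z|^2 = 1.3948
Iter 12: z = 0.1429 + 0.2526i, |z|^2 = 0.0842
Iter 13: z = -1.2294 + -0.0988i, |z|^2 = 1.5212
Iter 14: z = 0.3157 + 0.0719i, |z|^2 = 0.1048
Did not escape in 15 iterations → in set

Answer: yes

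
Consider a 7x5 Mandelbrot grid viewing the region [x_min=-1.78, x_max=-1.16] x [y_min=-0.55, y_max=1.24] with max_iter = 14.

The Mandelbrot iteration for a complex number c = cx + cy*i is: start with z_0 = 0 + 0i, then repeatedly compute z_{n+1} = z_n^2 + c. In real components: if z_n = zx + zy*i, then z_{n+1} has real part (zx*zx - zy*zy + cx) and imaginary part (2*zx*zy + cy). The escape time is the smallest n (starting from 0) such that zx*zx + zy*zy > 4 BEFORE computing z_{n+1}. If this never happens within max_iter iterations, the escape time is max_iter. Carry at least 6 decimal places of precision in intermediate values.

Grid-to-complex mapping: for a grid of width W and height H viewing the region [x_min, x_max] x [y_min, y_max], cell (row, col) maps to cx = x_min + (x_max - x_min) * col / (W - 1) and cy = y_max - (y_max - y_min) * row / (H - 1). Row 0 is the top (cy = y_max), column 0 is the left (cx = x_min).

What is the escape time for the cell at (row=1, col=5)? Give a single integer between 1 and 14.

z_0 = 0 + 0i, c = -1.2633 + 0.7925i
Iter 1: z = -1.2633 + 0.7925i, |z|^2 = 2.2241
Iter 2: z = -0.2954 + -1.2099i, |z|^2 = 1.5511
Iter 3: z = -2.6399 + 1.5072i, |z|^2 = 9.2409
Escaped at iteration 3

Answer: 3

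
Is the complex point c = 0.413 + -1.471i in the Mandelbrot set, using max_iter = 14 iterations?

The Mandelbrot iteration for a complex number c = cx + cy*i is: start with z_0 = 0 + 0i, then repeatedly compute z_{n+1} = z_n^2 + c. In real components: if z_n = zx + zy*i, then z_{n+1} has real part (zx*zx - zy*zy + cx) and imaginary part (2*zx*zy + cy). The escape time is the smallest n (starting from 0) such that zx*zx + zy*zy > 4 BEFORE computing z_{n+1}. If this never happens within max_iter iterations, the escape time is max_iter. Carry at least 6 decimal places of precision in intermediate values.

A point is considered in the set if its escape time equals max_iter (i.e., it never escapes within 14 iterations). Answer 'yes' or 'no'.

z_0 = 0 + 0i, c = 0.4130 + -1.4710i
Iter 1: z = 0.4130 + -1.4710i, |z|^2 = 2.3344
Iter 2: z = -1.5803 + -2.6860i, |z|^2 = 9.7121
Escaped at iteration 2

Answer: no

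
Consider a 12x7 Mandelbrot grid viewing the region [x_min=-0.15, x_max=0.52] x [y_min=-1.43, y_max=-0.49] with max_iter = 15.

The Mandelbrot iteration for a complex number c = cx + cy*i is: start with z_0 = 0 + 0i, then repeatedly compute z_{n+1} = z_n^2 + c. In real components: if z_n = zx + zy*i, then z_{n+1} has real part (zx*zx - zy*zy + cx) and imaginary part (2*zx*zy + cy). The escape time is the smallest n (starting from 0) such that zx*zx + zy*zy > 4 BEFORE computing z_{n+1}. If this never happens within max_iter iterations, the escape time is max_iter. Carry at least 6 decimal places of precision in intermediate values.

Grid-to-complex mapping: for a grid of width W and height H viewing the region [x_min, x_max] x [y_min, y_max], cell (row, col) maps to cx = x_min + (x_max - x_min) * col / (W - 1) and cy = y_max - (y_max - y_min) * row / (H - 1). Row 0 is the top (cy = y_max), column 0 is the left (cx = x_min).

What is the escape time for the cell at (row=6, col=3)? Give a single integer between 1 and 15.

z_0 = 0 + 0i, c = 0.0327 + -1.4300i
Iter 1: z = 0.0327 + -1.4300i, |z|^2 = 2.0460
Iter 2: z = -2.0111 + -1.5236i, |z|^2 = 6.3659
Escaped at iteration 2

Answer: 2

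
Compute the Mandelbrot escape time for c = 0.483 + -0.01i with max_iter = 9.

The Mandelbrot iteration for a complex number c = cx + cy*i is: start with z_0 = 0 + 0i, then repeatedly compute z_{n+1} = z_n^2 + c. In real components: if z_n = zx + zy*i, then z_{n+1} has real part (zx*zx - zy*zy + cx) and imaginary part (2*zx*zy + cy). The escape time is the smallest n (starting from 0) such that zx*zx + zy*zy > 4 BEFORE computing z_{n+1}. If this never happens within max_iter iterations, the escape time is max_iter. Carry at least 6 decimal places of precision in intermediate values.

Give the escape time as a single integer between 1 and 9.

Answer: 5

Derivation:
z_0 = 0 + 0i, c = 0.4830 + -0.0100i
Iter 1: z = 0.4830 + -0.0100i, |z|^2 = 0.2334
Iter 2: z = 0.7162 + -0.0197i, |z|^2 = 0.5133
Iter 3: z = 0.9955 + -0.0382i, |z|^2 = 0.9926
Iter 4: z = 1.4726 + -0.0860i, |z|^2 = 2.1761
Iter 5: z = 2.6443 + -0.2632i, |z|^2 = 7.0616
Escaped at iteration 5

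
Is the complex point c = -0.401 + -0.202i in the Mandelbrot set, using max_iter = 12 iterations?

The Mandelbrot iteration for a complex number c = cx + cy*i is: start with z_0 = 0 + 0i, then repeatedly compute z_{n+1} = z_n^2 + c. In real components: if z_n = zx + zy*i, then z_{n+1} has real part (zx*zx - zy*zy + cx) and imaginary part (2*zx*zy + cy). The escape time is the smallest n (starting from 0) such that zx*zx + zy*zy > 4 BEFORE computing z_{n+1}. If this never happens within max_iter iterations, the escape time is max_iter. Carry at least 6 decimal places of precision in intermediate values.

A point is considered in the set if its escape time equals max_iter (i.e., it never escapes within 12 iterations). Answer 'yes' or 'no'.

Answer: yes

Derivation:
z_0 = 0 + 0i, c = -0.4010 + -0.2020i
Iter 1: z = -0.4010 + -0.2020i, |z|^2 = 0.2016
Iter 2: z = -0.2810 + -0.0400i, |z|^2 = 0.0806
Iter 3: z = -0.3236 + -0.1795i, |z|^2 = 0.1370
Iter 4: z = -0.3285 + -0.0858i, |z|^2 = 0.1153
Iter 5: z = -0.3005 + -0.1456i, |z|^2 = 0.1115
Iter 6: z = -0.3319 + -0.1145i, |z|^2 = 0.1233
Iter 7: z = -0.3039 + -0.1260i, |z|^2 = 0.1082
Iter 8: z = -0.3245 + -0.1254i, |z|^2 = 0.1210
Iter 9: z = -0.3114 + -0.1206i, |z|^2 = 0.1115
Iter 10: z = -0.3186 + -0.1269i, |z|^2 = 0.1176
Iter 11: z = -0.3156 + -0.1212i, |z|^2 = 0.1143
Did not escape in 12 iterations → in set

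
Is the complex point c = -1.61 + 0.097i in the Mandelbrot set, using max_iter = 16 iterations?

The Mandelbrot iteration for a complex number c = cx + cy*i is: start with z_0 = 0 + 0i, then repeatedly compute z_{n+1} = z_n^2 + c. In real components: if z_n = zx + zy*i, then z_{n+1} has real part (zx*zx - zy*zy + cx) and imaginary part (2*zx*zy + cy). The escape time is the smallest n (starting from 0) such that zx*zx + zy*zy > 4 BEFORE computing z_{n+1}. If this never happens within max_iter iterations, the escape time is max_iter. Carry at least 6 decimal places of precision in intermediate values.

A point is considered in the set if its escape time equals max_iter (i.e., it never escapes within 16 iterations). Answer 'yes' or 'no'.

Answer: no

Derivation:
z_0 = 0 + 0i, c = -1.6100 + 0.0970i
Iter 1: z = -1.6100 + 0.0970i, |z|^2 = 2.6015
Iter 2: z = 0.9727 + -0.2153i, |z|^2 = 0.9925
Iter 3: z = -0.7102 + -0.3219i, |z|^2 = 0.6081
Iter 4: z = -1.2092 + 0.5543i, |z|^2 = 1.7694
Iter 5: z = -0.4551 + -1.2435i, |z|^2 = 1.7533
Iter 6: z = -2.9491 + 1.2288i, |z|^2 = 10.2070
Escaped at iteration 6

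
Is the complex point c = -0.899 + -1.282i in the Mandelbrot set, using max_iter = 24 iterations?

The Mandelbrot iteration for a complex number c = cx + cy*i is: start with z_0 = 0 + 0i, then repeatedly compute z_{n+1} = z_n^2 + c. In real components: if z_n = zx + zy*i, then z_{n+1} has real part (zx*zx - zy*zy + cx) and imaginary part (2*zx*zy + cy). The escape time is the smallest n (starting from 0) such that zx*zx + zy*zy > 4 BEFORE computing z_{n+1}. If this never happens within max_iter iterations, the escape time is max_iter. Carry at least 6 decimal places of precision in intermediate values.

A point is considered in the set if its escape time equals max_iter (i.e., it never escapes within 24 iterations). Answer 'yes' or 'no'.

z_0 = 0 + 0i, c = -0.8990 + -1.2820i
Iter 1: z = -0.8990 + -1.2820i, |z|^2 = 2.4517
Iter 2: z = -1.7343 + 1.0230i, |z|^2 = 4.0545
Escaped at iteration 2

Answer: no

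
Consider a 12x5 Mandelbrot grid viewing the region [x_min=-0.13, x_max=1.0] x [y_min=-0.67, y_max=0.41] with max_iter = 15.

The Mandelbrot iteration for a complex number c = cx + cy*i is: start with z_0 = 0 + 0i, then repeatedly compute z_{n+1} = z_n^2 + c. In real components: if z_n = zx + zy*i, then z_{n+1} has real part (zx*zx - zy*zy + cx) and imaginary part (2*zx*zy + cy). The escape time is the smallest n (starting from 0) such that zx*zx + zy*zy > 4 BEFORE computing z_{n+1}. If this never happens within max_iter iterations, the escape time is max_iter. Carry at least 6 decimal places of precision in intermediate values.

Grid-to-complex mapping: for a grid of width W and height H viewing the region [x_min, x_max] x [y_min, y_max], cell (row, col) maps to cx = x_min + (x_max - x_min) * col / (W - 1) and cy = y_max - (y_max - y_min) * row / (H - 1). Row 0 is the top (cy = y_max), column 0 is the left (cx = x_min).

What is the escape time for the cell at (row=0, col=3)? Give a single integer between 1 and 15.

Answer: 15

Derivation:
z_0 = 0 + 0i, c = 0.1782 + 0.4100i
Iter 1: z = 0.1782 + 0.4100i, |z|^2 = 0.1998
Iter 2: z = 0.0418 + 0.5561i, |z|^2 = 0.3110
Iter 3: z = -0.1293 + 0.4565i, |z|^2 = 0.2251
Iter 4: z = -0.0135 + 0.2919i, |z|^2 = 0.0854
Iter 5: z = 0.0931 + 0.4021i, |z|^2 = 0.1704
Iter 6: z = 0.0252 + 0.4849i, |z|^2 = 0.2358
Iter 7: z = -0.0563 + 0.4344i, |z|^2 = 0.1919
Iter 8: z = -0.0074 + 0.3611i, |z|^2 = 0.1304
Iter 9: z = 0.0479 + 0.4047i, |z|^2 = 0.1661
Iter 10: z = 0.0167 + 0.4487i, |z|^2 = 0.2016
Iter 11: z = -0.0229 + 0.4250i, |z|^2 = 0.1811
Iter 12: z = -0.0019 + 0.3905i, |z|^2 = 0.1525
Iter 13: z = 0.0257 + 0.4085i, |z|^2 = 0.1675
Iter 14: z = 0.0120 + 0.4310i, |z|^2 = 0.1859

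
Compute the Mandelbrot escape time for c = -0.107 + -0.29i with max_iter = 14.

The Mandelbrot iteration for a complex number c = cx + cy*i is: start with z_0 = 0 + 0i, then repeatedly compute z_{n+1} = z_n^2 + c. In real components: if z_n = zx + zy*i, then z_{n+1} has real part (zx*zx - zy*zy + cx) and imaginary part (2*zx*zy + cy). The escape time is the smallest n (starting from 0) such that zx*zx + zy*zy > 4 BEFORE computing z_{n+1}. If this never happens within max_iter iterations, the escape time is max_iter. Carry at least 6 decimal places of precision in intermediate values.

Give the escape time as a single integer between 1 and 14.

Answer: 14

Derivation:
z_0 = 0 + 0i, c = -0.1070 + -0.2900i
Iter 1: z = -0.1070 + -0.2900i, |z|^2 = 0.0955
Iter 2: z = -0.1797 + -0.2279i, |z|^2 = 0.0842
Iter 3: z = -0.1267 + -0.2081i, |z|^2 = 0.0594
Iter 4: z = -0.1343 + -0.2373i, |z|^2 = 0.0743
Iter 5: z = -0.1453 + -0.2263i, |z|^2 = 0.0723
Iter 6: z = -0.1371 + -0.2243i, |z|^2 = 0.0691
Iter 7: z = -0.1385 + -0.2285i, |z|^2 = 0.0714
Iter 8: z = -0.1400 + -0.2267i, |z|^2 = 0.0710
Iter 9: z = -0.1388 + -0.2265i, |z|^2 = 0.0706
Iter 10: z = -0.1390 + -0.2271i, |z|^2 = 0.0709
Iter 11: z = -0.1393 + -0.2268i, |z|^2 = 0.0708
Iter 12: z = -0.1391 + -0.2268i, |z|^2 = 0.0708
Iter 13: z = -0.1391 + -0.2269i, |z|^2 = 0.0708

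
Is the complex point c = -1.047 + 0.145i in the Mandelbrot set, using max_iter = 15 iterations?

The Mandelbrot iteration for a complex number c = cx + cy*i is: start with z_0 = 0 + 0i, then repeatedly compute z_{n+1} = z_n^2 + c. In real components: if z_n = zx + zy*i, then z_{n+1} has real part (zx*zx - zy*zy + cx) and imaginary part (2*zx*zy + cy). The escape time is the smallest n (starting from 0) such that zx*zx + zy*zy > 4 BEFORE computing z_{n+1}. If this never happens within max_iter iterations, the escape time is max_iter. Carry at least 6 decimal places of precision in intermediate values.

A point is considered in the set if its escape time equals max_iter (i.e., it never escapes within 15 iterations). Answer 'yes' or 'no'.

Answer: yes

Derivation:
z_0 = 0 + 0i, c = -1.0470 + 0.1450i
Iter 1: z = -1.0470 + 0.1450i, |z|^2 = 1.1172
Iter 2: z = 0.0282 + -0.1586i, |z|^2 = 0.0260
Iter 3: z = -1.0714 + 0.1361i, |z|^2 = 1.1663
Iter 4: z = 0.0823 + -0.1465i, |z|^2 = 0.0282
Iter 5: z = -1.0617 + 0.1209i, |z|^2 = 1.1418
Iter 6: z = 0.0656 + -0.1117i, |z|^2 = 0.0168
Iter 7: z = -1.0552 + 0.1304i, |z|^2 = 1.1304
Iter 8: z = 0.0494 + -0.1301i, |z|^2 = 0.0194
Iter 9: z = -1.0615 + 0.1322i, |z|^2 = 1.1442
Iter 10: z = 0.0623 + -0.1356i, |z|^2 = 0.0223
Iter 11: z = -1.0615 + 0.1281i, |z|^2 = 1.1432
Iter 12: z = 0.0634 + -0.1270i, |z|^2 = 0.0201
Iter 13: z = -1.0591 + 0.1289i, |z|^2 = 1.1383
Iter 14: z = 0.0581 + -0.1281i, |z|^2 = 0.0198
Did not escape in 15 iterations → in set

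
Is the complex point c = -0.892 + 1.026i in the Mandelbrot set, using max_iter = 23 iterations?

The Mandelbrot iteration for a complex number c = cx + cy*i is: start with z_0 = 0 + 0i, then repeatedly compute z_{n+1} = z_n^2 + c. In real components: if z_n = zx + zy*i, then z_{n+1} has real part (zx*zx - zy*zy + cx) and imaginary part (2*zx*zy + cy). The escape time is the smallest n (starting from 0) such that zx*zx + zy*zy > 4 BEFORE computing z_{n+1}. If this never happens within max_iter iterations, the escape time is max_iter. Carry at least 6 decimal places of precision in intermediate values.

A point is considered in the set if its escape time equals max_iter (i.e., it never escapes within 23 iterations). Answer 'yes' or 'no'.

z_0 = 0 + 0i, c = -0.8920 + 1.0260i
Iter 1: z = -0.8920 + 1.0260i, |z|^2 = 1.8483
Iter 2: z = -1.1490 + -0.8044i, |z|^2 = 1.9673
Iter 3: z = -0.2188 + 2.8745i, |z|^2 = 8.3106
Escaped at iteration 3

Answer: no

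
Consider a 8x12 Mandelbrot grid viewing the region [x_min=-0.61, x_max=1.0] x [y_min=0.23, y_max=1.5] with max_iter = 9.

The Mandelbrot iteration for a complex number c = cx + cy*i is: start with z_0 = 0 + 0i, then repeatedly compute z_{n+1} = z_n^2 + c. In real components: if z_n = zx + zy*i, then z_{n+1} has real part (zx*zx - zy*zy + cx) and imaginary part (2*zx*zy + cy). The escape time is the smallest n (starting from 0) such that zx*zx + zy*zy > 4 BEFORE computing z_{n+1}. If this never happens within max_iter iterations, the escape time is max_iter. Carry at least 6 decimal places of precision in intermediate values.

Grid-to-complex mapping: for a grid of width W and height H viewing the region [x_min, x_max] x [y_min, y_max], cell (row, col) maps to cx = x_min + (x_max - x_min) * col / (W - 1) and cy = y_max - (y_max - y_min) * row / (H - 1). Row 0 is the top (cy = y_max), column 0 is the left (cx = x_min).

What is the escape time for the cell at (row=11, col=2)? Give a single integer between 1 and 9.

z_0 = 0 + 0i, c = -0.1500 + 0.2300i
Iter 1: z = -0.1500 + 0.2300i, |z|^2 = 0.0754
Iter 2: z = -0.1804 + 0.1610i, |z|^2 = 0.0585
Iter 3: z = -0.1434 + 0.1719i, |z|^2 = 0.0501
Iter 4: z = -0.1590 + 0.1807i, |z|^2 = 0.0579
Iter 5: z = -0.1574 + 0.1725i, |z|^2 = 0.0545
Iter 6: z = -0.1550 + 0.1757i, |z|^2 = 0.0549
Iter 7: z = -0.1568 + 0.1755i, |z|^2 = 0.0554
Iter 8: z = -0.1562 + 0.1749i, |z|^2 = 0.0550

Answer: 9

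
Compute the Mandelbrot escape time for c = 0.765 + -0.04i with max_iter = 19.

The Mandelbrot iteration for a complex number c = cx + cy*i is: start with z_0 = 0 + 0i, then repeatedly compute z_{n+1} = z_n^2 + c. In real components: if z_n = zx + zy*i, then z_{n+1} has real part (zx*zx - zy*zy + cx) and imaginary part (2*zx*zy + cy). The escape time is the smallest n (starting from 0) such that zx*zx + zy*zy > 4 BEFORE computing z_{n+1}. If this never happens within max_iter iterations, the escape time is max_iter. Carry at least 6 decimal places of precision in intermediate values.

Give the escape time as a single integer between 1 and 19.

Answer: 3

Derivation:
z_0 = 0 + 0i, c = 0.7650 + -0.0400i
Iter 1: z = 0.7650 + -0.0400i, |z|^2 = 0.5868
Iter 2: z = 1.3486 + -0.1012i, |z|^2 = 1.8290
Iter 3: z = 2.5735 + -0.3130i, |z|^2 = 6.7211
Escaped at iteration 3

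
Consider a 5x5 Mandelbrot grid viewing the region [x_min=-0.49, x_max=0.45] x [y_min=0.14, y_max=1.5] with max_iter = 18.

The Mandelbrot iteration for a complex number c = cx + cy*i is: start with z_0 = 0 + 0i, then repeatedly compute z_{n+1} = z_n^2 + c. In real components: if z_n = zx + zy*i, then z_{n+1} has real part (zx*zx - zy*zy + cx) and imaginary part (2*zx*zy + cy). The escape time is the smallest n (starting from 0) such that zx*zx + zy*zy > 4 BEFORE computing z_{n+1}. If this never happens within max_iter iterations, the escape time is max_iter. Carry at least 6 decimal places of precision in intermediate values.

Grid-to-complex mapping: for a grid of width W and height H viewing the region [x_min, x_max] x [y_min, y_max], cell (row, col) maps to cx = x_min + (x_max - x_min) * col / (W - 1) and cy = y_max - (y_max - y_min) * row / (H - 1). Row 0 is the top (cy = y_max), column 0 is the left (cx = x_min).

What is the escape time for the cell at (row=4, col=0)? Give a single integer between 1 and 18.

z_0 = 0 + 0i, c = -0.4900 + 0.1400i
Iter 1: z = -0.4900 + 0.1400i, |z|^2 = 0.2597
Iter 2: z = -0.2695 + 0.0028i, |z|^2 = 0.0726
Iter 3: z = -0.4174 + 0.1385i, |z|^2 = 0.1934
Iter 4: z = -0.3350 + 0.0244i, |z|^2 = 0.1128
Iter 5: z = -0.3784 + 0.1237i, |z|^2 = 0.1585
Iter 6: z = -0.3621 + 0.0464i, |z|^2 = 0.1333
Iter 7: z = -0.3610 + 0.1064i, |z|^2 = 0.1417
Iter 8: z = -0.3710 + 0.0632i, |z|^2 = 0.1416
Iter 9: z = -0.3564 + 0.0931i, |z|^2 = 0.1357
Iter 10: z = -0.3717 + 0.0736i, |z|^2 = 0.1436
Iter 11: z = -0.3573 + 0.0853i, |z|^2 = 0.1349
Iter 12: z = -0.3696 + 0.0791i, |z|^2 = 0.1429
Iter 13: z = -0.3596 + 0.0815i, |z|^2 = 0.1360
Iter 14: z = -0.3673 + 0.0813i, |z|^2 = 0.1415
Iter 15: z = -0.3617 + 0.0802i, |z|^2 = 0.1373
Iter 16: z = -0.3656 + 0.0820i, |z|^2 = 0.1404
Iter 17: z = -0.3630 + 0.0801i, |z|^2 = 0.1382

Answer: 18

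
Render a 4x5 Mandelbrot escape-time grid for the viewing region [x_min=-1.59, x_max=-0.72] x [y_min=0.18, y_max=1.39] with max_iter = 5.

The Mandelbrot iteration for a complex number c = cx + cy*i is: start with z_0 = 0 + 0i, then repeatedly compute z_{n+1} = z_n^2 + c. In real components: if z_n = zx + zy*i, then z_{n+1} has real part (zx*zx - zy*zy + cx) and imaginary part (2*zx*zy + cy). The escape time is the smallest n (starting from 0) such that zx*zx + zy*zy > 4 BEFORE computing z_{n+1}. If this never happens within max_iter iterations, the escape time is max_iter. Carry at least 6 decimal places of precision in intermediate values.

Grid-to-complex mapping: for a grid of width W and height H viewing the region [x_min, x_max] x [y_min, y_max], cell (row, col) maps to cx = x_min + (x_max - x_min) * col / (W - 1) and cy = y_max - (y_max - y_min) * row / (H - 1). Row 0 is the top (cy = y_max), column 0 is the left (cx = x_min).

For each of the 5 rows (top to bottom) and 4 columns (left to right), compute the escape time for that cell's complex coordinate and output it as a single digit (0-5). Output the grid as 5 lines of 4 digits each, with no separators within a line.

(row=0, col=0): c = -1.5900 + 1.3900i → escape time 1
(row=0, col=1): c = -1.3000 + 1.3900i → escape time 2
(row=0, col=2): c = -1.0100 + 1.3900i → escape time 2
(row=0, col=3): c = -0.7200 + 1.3900i → escape time 2
(row=1, col=0): c = -1.5900 + 1.0875i → escape time 2
(row=1, col=1): c = -1.3000 + 1.0875i → escape time 3
(row=1, col=2): c = -1.0100 + 1.0875i → escape time 3
(row=1, col=3): c = -0.7200 + 1.0875i → escape time 3
(row=2, col=0): c = -1.5900 + 0.7850i → escape time 3
(row=2, col=1): c = -1.3000 + 0.7850i → escape time 3
(row=2, col=2): c = -1.0100 + 0.7850i → escape time 3
(row=2, col=3): c = -0.7200 + 0.7850i → escape time 4
(row=3, col=0): c = -1.5900 + 0.4825i → escape time 3
(row=3, col=1): c = -1.3000 + 0.4825i → escape time 4
(row=3, col=2): c = -1.0100 + 0.4825i → escape time 5
(row=3, col=3): c = -0.7200 + 0.4825i → escape time 5
(row=4, col=0): c = -1.5900 + 0.1800i → escape time 5
(row=4, col=1): c = -1.3000 + 0.1800i → escape time 5
(row=4, col=2): c = -1.0100 + 0.1800i → escape time 5
(row=4, col=3): c = -0.7200 + 0.1800i → escape time 5

Answer: 1222
2333
3334
3455
5555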